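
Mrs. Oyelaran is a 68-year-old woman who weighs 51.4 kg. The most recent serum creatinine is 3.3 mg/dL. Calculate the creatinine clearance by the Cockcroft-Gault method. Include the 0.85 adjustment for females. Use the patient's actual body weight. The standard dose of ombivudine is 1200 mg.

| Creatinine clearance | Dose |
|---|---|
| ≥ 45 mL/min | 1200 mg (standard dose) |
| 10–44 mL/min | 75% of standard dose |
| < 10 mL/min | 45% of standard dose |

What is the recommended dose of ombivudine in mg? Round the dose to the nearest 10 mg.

CrCl = (140 − 68) × 51.4 / (72 × 3.3) × 0.85 = 3700.8 / 237.60 × 0.85 ≈ 13.2 mL/min
CrCl ≈ 13 mL/min → bracket 10–44 mL/min.
75% of 1200 mg = 900 mg

900 mg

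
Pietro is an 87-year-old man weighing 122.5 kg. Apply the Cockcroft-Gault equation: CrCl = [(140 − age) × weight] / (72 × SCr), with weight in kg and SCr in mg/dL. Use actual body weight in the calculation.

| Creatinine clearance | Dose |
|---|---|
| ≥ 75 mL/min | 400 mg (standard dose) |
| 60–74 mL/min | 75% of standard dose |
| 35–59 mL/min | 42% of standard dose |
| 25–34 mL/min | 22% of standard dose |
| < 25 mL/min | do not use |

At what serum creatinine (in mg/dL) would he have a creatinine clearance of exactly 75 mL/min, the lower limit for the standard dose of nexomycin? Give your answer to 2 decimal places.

Standard dose requires CrCl ≥ 75 mL/min.
Set (140 − 87) × 122.5 / (72 × SCr) = 75
SCr = (140 − 87) × 122.5 / (72 × 75) = 1.202 mg/dL

1.20 mg/dL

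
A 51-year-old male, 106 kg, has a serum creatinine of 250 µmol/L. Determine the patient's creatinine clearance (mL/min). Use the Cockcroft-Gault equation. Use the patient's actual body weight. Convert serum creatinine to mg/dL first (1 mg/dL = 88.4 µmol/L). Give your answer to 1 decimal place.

SCr = 250 / 88.4 = 2.828 mg/dL
CrCl = (140 − 51) × 106 / (72 × 2.828) = 9434.0 / 203.62 ≈ 46.3 mL/min

46.3 mL/min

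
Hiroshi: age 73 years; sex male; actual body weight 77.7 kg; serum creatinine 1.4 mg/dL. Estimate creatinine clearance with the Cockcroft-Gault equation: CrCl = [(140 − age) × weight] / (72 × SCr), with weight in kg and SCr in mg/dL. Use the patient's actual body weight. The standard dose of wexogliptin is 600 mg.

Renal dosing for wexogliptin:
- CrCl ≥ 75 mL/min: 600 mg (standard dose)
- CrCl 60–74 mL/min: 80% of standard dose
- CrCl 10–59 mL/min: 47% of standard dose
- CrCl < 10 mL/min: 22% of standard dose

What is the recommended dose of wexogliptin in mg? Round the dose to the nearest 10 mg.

CrCl = (140 − 73) × 77.7 / (72 × 1.4) = 5205.9 / 100.80 ≈ 51.6 mL/min
CrCl ≈ 52 mL/min → bracket 10–59 mL/min.
47% of 600 mg = 282 mg → 280 mg

280 mg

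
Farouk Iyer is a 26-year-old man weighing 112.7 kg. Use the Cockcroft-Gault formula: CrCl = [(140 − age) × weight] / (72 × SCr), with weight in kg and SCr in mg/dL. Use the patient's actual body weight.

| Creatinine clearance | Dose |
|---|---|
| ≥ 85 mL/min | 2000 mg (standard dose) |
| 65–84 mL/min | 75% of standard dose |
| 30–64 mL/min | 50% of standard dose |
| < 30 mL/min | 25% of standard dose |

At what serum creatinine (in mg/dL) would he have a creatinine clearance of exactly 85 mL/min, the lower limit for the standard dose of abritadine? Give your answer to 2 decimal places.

Standard dose requires CrCl ≥ 85 mL/min.
Set (140 − 26) × 112.7 / (72 × SCr) = 85
SCr = (140 − 26) × 112.7 / (72 × 85) = 2.099 mg/dL

2.10 mg/dL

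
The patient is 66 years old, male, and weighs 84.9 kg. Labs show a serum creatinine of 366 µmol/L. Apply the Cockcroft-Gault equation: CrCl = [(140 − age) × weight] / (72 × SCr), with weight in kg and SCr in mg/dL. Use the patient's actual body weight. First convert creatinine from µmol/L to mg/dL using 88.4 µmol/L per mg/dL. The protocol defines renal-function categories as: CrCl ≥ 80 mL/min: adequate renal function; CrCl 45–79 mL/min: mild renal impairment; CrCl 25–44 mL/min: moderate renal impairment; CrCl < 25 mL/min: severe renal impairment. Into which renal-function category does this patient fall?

SCr = 366 / 88.4 = 4.14 mg/dL
CrCl = (140 − 66) × 84.9 / (72 × 4.14) = 6282.6 / 298.08 ≈ 21.1 mL/min
21 mL/min falls in the 'severe renal impairment' range.

severe renal impairment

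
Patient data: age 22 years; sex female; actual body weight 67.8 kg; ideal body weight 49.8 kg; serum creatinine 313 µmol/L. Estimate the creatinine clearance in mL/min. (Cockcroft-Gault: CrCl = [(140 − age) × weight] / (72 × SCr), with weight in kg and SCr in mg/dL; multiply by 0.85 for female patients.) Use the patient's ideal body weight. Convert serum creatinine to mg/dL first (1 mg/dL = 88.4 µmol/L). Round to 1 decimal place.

19.6 mL/min

SCr = 313 / 88.4 = 3.541 mg/dL
CrCl = (140 − 22) × 49.8 / (72 × 3.541) × 0.85 = 5876.4 / 254.95 × 0.85 ≈ 19.6 mL/min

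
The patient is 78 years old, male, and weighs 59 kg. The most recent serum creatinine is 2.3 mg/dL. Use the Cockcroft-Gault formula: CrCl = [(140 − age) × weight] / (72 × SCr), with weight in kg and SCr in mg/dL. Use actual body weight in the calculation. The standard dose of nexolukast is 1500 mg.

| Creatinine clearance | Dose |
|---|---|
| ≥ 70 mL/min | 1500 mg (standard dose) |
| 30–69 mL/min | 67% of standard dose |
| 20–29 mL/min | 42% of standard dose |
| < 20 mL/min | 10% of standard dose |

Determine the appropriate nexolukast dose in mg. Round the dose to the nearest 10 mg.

630 mg

CrCl = (140 − 78) × 59 / (72 × 2.3) = 3658.0 / 165.60 ≈ 22.1 mL/min
CrCl ≈ 22 mL/min → bracket 20–29 mL/min.
42% of 1500 mg = 630 mg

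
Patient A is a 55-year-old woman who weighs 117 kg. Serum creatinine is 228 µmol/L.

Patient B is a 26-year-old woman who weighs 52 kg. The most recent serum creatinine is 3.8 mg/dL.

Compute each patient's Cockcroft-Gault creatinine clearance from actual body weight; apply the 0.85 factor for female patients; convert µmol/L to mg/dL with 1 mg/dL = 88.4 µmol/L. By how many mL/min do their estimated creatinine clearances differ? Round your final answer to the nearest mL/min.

Patient A: SCr = 228 / 88.4 = 2.579 mg/dL
Patient A: CrCl = (140 − 55) × 117 / (72 × 2.579) × 0.85 = 9945.0 / 185.69 × 0.85 ≈ 45.5 mL/min
Patient B: CrCl = (140 − 26) × 52 / (72 × 3.8) × 0.85 = 5928.0 / 273.60 × 0.85 ≈ 18.4 mL/min
|45.5 − 18.4| = 27.1 mL/min

27 mL/min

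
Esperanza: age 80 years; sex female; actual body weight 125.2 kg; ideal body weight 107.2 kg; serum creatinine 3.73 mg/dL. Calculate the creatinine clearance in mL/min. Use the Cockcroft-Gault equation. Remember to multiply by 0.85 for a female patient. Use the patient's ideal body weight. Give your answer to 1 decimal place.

CrCl = (140 − 80) × 107.2 / (72 × 3.73) × 0.85 = 6432.0 / 268.56 × 0.85 ≈ 20.4 mL/min

20.4 mL/min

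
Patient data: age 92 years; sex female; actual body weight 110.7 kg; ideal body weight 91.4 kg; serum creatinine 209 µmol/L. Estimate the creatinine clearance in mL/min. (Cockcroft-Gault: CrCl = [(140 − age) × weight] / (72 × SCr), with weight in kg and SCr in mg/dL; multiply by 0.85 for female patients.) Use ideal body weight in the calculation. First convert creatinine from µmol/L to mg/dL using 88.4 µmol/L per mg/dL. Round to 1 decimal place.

21.9 mL/min

SCr = 209 / 88.4 = 2.364 mg/dL
CrCl = (140 − 92) × 91.4 / (72 × 2.364) × 0.85 = 4387.2 / 170.21 × 0.85 ≈ 21.9 mL/min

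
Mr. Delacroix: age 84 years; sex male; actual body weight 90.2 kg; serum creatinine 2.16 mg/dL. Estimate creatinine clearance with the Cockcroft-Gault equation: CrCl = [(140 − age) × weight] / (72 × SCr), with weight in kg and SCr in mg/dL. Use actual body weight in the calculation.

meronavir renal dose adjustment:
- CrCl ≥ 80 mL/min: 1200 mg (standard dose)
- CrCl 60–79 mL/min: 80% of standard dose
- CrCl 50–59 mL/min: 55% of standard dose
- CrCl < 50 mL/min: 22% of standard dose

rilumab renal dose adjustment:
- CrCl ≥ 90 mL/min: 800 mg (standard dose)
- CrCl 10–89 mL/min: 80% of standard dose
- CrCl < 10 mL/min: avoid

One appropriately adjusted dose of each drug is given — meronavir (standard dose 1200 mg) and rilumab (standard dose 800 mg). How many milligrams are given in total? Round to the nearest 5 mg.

CrCl = (140 − 84) × 90.2 / (72 × 2.16) = 5051.2 / 155.52 ≈ 32.5 mL/min
CrCl ≈ 32 mL/min.
meronavir: < 50 mL/min → 22% of 1200 mg = 264 mg.
rilumab: 10–89 mL/min → 80% of 800 mg = 640 mg.
Total = 264 + 640 = 904 mg.

905 mg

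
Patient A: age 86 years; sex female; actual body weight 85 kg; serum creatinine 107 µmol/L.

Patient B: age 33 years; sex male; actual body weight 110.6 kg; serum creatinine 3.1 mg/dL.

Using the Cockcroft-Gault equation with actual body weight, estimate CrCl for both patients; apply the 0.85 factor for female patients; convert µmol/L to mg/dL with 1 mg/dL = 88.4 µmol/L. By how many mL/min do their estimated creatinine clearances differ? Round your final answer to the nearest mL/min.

Patient A: SCr = 107 / 88.4 = 1.21 mg/dL
Patient A: CrCl = (140 − 86) × 85 / (72 × 1.21) × 0.85 = 4590.0 / 87.12 × 0.85 ≈ 44.8 mL/min
Patient B: CrCl = (140 − 33) × 110.6 / (72 × 3.1) = 11834.2 / 223.20 ≈ 53.0 mL/min
|44.8 − 53.0| = 8.2 mL/min

8 mL/min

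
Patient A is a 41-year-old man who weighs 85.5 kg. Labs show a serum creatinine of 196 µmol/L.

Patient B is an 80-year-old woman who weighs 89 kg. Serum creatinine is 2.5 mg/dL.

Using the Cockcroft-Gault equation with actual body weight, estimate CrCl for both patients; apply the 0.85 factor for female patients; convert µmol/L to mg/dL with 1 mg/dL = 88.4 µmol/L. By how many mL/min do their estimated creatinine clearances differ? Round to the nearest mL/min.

28 mL/min

Patient A: SCr = 196 / 88.4 = 2.217 mg/dL
Patient A: CrCl = (140 − 41) × 85.5 / (72 × 2.217) = 8464.5 / 159.62 ≈ 53.0 mL/min
Patient B: CrCl = (140 − 80) × 89 / (72 × 2.5) × 0.85 = 5340.0 / 180.00 × 0.85 ≈ 25.2 mL/min
|53.0 − 25.2| = 27.8 mL/min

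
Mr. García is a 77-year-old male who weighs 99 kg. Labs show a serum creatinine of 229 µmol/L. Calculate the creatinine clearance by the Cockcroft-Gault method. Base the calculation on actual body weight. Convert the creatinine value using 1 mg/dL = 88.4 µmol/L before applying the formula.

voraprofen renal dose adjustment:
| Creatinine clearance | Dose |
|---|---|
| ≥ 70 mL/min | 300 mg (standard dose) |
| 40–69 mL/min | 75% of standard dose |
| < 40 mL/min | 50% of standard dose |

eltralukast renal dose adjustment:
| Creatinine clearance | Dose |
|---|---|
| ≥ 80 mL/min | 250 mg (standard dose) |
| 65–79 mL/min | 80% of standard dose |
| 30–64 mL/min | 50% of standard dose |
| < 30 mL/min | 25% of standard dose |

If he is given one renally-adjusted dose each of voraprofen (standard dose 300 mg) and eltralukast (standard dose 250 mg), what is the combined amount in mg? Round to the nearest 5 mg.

SCr = 229 / 88.4 = 2.59 mg/dL
CrCl = (140 − 77) × 99 / (72 × 2.59) = 6237.0 / 186.48 ≈ 33.4 mL/min
CrCl ≈ 33 mL/min.
voraprofen: < 40 mL/min → 50% of 300 mg = 150 mg.
eltralukast: 30–64 mL/min → 50% of 250 mg = 125 mg.
Total = 150 + 125 = 275 mg.

275 mg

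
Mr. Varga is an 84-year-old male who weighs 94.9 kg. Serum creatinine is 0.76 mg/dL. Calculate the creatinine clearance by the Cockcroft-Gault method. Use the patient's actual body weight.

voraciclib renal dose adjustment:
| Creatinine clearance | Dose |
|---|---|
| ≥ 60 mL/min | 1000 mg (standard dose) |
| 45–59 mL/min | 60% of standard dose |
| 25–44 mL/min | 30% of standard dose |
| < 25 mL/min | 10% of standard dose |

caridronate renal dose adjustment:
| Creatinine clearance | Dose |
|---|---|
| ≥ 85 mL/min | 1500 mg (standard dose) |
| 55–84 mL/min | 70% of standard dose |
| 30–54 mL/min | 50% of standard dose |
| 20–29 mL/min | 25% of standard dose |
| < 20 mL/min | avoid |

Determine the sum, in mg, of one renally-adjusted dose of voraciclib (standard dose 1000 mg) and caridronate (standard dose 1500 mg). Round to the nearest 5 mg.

CrCl = (140 − 84) × 94.9 / (72 × 0.76) = 5314.4 / 54.72 ≈ 97.1 mL/min
CrCl ≈ 97 mL/min.
voraciclib: ≥ 60 mL/min → 100% of 1000 mg = 1000 mg.
caridronate: ≥ 85 mL/min → 100% of 1500 mg = 1500 mg.
Total = 1000 + 1500 = 2500 mg.

2500 mg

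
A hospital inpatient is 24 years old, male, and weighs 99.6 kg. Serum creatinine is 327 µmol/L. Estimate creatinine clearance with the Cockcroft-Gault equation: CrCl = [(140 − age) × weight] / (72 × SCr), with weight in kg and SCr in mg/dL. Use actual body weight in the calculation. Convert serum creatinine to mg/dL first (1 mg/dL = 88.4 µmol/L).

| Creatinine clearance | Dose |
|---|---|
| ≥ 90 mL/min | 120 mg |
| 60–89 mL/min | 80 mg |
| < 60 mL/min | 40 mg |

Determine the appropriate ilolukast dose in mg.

40 mg

SCr = 327 / 88.4 = 3.699 mg/dL
CrCl = (140 − 24) × 99.6 / (72 × 3.699) = 11553.6 / 266.33 ≈ 43.4 mL/min
CrCl ≈ 43 mL/min → bracket < 60 mL/min.
Dose for this bracket: 40 mg.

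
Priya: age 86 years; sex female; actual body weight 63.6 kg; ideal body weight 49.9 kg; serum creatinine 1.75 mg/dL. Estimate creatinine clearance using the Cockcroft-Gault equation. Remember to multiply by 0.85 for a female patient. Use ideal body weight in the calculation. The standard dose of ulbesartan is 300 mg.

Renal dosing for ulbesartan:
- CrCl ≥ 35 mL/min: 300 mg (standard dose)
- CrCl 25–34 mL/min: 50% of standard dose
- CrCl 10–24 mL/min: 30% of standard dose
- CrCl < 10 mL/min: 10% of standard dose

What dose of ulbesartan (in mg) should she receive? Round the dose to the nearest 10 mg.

CrCl = (140 − 86) × 49.9 / (72 × 1.75) × 0.85 = 2694.6 / 126.00 × 0.85 ≈ 18.2 mL/min
CrCl ≈ 18 mL/min → bracket 10–24 mL/min.
30% of 300 mg = 90 mg

90 mg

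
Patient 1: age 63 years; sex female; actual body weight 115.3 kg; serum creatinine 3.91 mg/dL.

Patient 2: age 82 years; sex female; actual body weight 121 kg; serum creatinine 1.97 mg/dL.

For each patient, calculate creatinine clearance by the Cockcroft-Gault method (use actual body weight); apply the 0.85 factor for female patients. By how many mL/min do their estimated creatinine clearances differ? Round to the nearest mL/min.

15 mL/min

Patient 1: CrCl = (140 − 63) × 115.3 / (72 × 3.91) × 0.85 = 8878.1 / 281.52 × 0.85 ≈ 26.8 mL/min
Patient 2: CrCl = (140 − 82) × 121 / (72 × 1.97) × 0.85 = 7018.0 / 141.84 × 0.85 ≈ 42.1 mL/min
|26.8 − 42.1| = 15.3 mL/min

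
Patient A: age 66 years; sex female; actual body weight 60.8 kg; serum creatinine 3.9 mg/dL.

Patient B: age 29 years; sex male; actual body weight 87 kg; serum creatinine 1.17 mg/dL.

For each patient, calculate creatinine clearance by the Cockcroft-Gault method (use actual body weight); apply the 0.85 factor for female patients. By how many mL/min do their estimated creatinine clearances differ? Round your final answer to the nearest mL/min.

101 mL/min

Patient A: CrCl = (140 − 66) × 60.8 / (72 × 3.9) × 0.85 = 4499.2 / 280.80 × 0.85 ≈ 13.6 mL/min
Patient B: CrCl = (140 − 29) × 87 / (72 × 1.17) = 9657.0 / 84.24 ≈ 114.6 mL/min
|13.6 − 114.6| = 101.0 mL/min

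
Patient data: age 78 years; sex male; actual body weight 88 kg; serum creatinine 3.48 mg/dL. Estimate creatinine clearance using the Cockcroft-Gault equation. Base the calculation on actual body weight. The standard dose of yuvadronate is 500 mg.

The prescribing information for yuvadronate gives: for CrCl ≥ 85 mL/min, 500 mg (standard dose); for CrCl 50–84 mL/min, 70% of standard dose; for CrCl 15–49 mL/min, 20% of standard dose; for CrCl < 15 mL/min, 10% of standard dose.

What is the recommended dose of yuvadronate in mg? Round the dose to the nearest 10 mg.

CrCl = (140 − 78) × 88 / (72 × 3.48) = 5456.0 / 250.56 ≈ 21.8 mL/min
CrCl ≈ 22 mL/min → bracket 15–49 mL/min.
20% of 500 mg = 100 mg

100 mg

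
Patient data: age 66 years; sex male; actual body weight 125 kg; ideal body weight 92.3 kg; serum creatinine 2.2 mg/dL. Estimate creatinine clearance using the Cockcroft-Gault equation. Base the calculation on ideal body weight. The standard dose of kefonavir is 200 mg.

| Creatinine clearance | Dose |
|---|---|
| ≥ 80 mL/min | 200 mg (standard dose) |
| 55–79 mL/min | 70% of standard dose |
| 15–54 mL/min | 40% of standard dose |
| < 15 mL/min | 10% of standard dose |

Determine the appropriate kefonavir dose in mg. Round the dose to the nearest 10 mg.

CrCl = (140 − 66) × 92.3 / (72 × 2.2) = 6830.2 / 158.40 ≈ 43.1 mL/min
CrCl ≈ 43 mL/min → bracket 15–54 mL/min.
40% of 200 mg = 80 mg

80 mg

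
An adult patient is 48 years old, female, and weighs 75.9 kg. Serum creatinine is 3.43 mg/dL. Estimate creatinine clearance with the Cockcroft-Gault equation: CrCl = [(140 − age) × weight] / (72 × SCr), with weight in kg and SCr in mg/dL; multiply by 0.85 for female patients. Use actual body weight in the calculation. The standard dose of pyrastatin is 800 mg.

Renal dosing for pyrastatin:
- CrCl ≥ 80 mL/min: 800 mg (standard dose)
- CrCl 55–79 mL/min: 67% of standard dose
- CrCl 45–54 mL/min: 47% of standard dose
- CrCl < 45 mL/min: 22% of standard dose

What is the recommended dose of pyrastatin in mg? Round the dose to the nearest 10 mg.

CrCl = (140 − 48) × 75.9 / (72 × 3.43) × 0.85 = 6982.8 / 246.96 × 0.85 ≈ 24.0 mL/min
CrCl ≈ 24 mL/min → bracket < 45 mL/min.
22% of 800 mg = 176 mg → 180 mg

180 mg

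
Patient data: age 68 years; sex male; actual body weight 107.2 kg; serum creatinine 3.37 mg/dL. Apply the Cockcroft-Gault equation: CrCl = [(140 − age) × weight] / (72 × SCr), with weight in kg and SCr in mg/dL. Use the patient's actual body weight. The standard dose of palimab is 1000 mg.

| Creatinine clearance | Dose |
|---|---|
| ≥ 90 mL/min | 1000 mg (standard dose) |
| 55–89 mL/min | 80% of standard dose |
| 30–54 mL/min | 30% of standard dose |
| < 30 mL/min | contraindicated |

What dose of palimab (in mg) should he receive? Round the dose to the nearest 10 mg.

300 mg

CrCl = (140 − 68) × 107.2 / (72 × 3.37) = 7718.4 / 242.64 ≈ 31.8 mL/min
CrCl ≈ 32 mL/min → bracket 30–54 mL/min.
30% of 1000 mg = 300 mg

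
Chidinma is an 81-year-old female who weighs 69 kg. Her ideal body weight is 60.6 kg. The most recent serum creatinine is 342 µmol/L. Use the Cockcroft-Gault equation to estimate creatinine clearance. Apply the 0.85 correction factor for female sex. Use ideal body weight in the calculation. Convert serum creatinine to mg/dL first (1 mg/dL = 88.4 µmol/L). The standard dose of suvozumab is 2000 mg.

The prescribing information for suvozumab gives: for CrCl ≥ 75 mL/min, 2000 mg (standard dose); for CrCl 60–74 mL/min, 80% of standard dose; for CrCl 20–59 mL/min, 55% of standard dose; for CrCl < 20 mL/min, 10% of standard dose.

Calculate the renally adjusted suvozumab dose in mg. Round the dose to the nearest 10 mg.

200 mg

SCr = 342 / 88.4 = 3.869 mg/dL
CrCl = (140 − 81) × 60.6 / (72 × 3.869) × 0.85 = 3575.4 / 278.57 × 0.85 ≈ 10.9 mL/min
CrCl ≈ 11 mL/min → bracket < 20 mL/min.
10% of 2000 mg = 200 mg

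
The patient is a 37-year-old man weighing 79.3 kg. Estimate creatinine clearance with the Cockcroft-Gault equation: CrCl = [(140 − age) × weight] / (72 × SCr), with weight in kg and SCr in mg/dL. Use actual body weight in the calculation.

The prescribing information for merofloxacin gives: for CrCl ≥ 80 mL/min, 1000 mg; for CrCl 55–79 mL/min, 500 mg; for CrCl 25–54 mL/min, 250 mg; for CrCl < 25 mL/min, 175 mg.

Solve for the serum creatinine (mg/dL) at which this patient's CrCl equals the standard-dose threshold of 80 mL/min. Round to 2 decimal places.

1.42 mg/dL

Standard dose requires CrCl ≥ 80 mL/min.
Set (140 − 37) × 79.3 / (72 × SCr) = 80
SCr = (140 − 37) × 79.3 / (72 × 80) = 1.418 mg/dL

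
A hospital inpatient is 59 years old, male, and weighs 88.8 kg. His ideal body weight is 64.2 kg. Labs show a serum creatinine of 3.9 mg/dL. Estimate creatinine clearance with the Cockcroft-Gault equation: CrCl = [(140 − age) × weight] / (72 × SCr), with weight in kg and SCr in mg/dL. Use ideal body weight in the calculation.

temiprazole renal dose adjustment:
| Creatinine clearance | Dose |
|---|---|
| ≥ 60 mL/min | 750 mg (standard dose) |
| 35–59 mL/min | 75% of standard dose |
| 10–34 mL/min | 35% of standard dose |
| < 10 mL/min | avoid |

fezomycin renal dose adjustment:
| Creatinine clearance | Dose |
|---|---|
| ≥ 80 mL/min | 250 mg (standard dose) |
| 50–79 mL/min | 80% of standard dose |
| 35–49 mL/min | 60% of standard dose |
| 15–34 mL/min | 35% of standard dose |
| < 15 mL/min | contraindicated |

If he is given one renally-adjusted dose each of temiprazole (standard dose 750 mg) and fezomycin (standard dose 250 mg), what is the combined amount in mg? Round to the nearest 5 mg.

350 mg

CrCl = (140 − 59) × 64.2 / (72 × 3.9) = 5200.2 / 280.80 ≈ 18.5 mL/min
CrCl ≈ 19 mL/min.
temiprazole: 10–34 mL/min → 35% of 750 mg = 262.5 mg.
fezomycin: 15–34 mL/min → 35% of 250 mg = 87.5 mg.
Total = 262.5 + 87.5 = 350 mg.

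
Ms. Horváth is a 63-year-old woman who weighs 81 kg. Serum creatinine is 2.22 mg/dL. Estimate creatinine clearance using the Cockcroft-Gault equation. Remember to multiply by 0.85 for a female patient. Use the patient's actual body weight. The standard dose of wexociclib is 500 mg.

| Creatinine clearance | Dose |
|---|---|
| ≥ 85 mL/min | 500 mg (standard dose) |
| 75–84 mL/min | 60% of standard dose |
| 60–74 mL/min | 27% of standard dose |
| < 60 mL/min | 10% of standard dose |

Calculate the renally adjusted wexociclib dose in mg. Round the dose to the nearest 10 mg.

CrCl = (140 − 63) × 81 / (72 × 2.22) × 0.85 = 6237.0 / 159.84 × 0.85 ≈ 33.2 mL/min
CrCl ≈ 33 mL/min → bracket < 60 mL/min.
10% of 500 mg = 50 mg

50 mg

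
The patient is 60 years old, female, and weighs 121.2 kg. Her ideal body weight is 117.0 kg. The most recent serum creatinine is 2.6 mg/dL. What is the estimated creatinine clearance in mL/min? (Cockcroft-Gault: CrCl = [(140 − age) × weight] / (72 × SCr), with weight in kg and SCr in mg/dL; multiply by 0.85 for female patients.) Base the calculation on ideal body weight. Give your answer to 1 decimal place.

CrCl = (140 − 60) × 117 / (72 × 2.6) × 0.85 = 9360.0 / 187.20 × 0.85 ≈ 42.5 mL/min

42.5 mL/min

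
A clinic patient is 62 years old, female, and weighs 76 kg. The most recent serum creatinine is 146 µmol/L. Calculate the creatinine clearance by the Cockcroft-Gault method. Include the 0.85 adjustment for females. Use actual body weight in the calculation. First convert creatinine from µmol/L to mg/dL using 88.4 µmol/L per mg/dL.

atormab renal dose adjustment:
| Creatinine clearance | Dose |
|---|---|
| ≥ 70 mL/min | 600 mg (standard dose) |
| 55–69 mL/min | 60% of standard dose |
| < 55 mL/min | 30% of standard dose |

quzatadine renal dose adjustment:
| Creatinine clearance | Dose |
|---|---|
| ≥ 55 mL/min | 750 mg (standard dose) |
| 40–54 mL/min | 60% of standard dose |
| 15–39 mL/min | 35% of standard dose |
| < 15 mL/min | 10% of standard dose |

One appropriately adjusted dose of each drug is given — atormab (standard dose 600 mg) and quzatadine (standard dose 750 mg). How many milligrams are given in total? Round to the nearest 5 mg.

630 mg

SCr = 146 / 88.4 = 1.652 mg/dL
CrCl = (140 − 62) × 76 / (72 × 1.652) × 0.85 = 5928.0 / 118.94 × 0.85 ≈ 42.4 mL/min
CrCl ≈ 42 mL/min.
atormab: < 55 mL/min → 30% of 600 mg = 180 mg.
quzatadine: 40–54 mL/min → 60% of 750 mg = 450 mg.
Total = 180 + 450 = 630 mg.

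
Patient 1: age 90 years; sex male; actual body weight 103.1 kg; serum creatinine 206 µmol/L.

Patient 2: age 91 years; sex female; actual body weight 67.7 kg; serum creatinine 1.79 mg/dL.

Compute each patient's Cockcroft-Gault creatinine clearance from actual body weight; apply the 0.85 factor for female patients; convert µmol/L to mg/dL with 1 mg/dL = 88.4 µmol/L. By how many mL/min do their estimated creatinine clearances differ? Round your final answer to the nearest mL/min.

9 mL/min

Patient 1: SCr = 206 / 88.4 = 2.33 mg/dL
Patient 1: CrCl = (140 − 90) × 103.1 / (72 × 2.33) = 5155.0 / 167.76 ≈ 30.7 mL/min
Patient 2: CrCl = (140 − 91) × 67.7 / (72 × 1.79) × 0.85 = 3317.3 / 128.88 × 0.85 ≈ 21.9 mL/min
|30.7 − 21.9| = 8.8 mL/min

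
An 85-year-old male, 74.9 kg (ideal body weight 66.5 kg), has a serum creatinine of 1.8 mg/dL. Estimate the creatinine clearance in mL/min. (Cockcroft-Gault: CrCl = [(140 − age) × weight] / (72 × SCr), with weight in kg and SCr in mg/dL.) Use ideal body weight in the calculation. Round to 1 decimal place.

CrCl = (140 − 85) × 66.5 / (72 × 1.8) = 3657.5 / 129.60 ≈ 28.2 mL/min

28.2 mL/min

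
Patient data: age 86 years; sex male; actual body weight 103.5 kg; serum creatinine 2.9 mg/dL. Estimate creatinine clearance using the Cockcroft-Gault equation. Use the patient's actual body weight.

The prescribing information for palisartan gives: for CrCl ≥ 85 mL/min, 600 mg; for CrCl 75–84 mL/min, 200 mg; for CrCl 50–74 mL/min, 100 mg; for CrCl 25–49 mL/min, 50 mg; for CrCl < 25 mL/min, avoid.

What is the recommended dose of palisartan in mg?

CrCl = (140 − 86) × 103.5 / (72 × 2.9) = 5589.0 / 208.80 ≈ 26.8 mL/min
CrCl ≈ 27 mL/min → bracket 25–49 mL/min.
Dose for this bracket: 50 mg.

50 mg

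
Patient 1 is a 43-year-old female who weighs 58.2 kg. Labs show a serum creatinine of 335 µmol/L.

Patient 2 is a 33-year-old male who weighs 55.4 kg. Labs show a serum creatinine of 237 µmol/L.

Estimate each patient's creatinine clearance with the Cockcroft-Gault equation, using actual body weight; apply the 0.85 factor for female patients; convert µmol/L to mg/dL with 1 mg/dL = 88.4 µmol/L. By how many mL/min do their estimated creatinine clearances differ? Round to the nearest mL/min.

13 mL/min

Patient 1: SCr = 335 / 88.4 = 3.79 mg/dL
Patient 1: CrCl = (140 − 43) × 58.2 / (72 × 3.79) × 0.85 = 5645.4 / 272.88 × 0.85 ≈ 17.6 mL/min
Patient 2: SCr = 237 / 88.4 = 2.681 mg/dL
Patient 2: CrCl = (140 − 33) × 55.4 / (72 × 2.681) = 5927.8 / 193.03 ≈ 30.7 mL/min
|17.6 − 30.7| = 13.1 mL/min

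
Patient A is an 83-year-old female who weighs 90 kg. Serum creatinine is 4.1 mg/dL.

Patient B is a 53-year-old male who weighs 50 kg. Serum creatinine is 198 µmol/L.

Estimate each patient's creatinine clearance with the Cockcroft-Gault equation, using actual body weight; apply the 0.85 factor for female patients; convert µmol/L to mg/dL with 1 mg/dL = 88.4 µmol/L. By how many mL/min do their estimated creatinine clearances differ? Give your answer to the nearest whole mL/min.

12 mL/min

Patient A: CrCl = (140 − 83) × 90 / (72 × 4.1) × 0.85 = 5130.0 / 295.20 × 0.85 ≈ 14.8 mL/min
Patient B: SCr = 198 / 88.4 = 2.24 mg/dL
Patient B: CrCl = (140 − 53) × 50 / (72 × 2.24) = 4350.0 / 161.28 ≈ 27.0 mL/min
|14.8 − 27.0| = 12.2 mL/min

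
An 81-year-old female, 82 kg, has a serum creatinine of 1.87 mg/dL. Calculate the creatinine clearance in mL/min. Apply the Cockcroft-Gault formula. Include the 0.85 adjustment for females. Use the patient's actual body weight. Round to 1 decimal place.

30.5 mL/min

CrCl = (140 − 81) × 82 / (72 × 1.87) × 0.85 = 4838.0 / 134.64 × 0.85 ≈ 30.5 mL/min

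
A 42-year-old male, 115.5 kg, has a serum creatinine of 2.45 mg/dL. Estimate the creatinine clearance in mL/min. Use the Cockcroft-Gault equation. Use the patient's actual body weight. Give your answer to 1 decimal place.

CrCl = (140 − 42) × 115.5 / (72 × 2.45) = 11319.0 / 176.40 ≈ 64.2 mL/min

64.2 mL/min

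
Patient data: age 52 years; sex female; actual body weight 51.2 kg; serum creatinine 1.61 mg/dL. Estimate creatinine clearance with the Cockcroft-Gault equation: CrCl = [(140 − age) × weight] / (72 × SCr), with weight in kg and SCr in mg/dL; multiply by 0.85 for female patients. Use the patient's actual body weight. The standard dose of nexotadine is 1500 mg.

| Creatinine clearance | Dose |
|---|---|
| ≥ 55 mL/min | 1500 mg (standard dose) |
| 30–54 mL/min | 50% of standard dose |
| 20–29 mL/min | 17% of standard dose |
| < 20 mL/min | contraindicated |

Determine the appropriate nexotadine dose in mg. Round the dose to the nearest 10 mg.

CrCl = (140 − 52) × 51.2 / (72 × 1.61) × 0.85 = 4505.6 / 115.92 × 0.85 ≈ 33.0 mL/min
CrCl ≈ 33 mL/min → bracket 30–54 mL/min.
50% of 1500 mg = 750 mg

750 mg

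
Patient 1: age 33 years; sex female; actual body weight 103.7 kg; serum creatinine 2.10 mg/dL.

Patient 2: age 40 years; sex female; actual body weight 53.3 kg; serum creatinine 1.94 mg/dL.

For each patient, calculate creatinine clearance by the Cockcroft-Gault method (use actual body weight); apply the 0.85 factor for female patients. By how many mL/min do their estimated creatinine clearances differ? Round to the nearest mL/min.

30 mL/min

Patient 1: CrCl = (140 − 33) × 103.7 / (72 × 2.1) × 0.85 = 11095.9 / 151.20 × 0.85 ≈ 62.4 mL/min
Patient 2: CrCl = (140 − 40) × 53.3 / (72 × 1.94) × 0.85 = 5330.0 / 139.68 × 0.85 ≈ 32.4 mL/min
|62.4 − 32.4| = 30.0 mL/min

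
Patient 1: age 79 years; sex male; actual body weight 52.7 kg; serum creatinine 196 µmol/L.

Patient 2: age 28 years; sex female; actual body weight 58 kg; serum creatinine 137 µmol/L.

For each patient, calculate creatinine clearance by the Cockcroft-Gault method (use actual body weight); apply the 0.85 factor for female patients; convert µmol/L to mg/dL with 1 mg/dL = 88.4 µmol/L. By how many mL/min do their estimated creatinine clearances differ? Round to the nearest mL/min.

29 mL/min

Patient 1: SCr = 196 / 88.4 = 2.217 mg/dL
Patient 1: CrCl = (140 − 79) × 52.7 / (72 × 2.217) = 3214.7 / 159.62 ≈ 20.1 mL/min
Patient 2: SCr = 137 / 88.4 = 1.55 mg/dL
Patient 2: CrCl = (140 − 28) × 58 / (72 × 1.55) × 0.85 = 6496.0 / 111.60 × 0.85 ≈ 49.5 mL/min
|20.1 − 49.5| = 29.4 mL/min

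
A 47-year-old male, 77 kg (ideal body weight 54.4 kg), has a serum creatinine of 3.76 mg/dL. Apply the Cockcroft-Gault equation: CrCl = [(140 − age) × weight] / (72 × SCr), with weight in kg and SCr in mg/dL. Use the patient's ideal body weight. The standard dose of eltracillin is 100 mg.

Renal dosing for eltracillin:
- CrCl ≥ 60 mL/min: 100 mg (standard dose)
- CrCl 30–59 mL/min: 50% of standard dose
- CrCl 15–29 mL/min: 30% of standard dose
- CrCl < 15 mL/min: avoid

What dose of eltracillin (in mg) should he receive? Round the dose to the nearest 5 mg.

CrCl = (140 − 47) × 54.4 / (72 × 3.76) = 5059.2 / 270.72 ≈ 18.7 mL/min
CrCl ≈ 19 mL/min → bracket 15–29 mL/min.
30% of 100 mg = 30 mg

30 mg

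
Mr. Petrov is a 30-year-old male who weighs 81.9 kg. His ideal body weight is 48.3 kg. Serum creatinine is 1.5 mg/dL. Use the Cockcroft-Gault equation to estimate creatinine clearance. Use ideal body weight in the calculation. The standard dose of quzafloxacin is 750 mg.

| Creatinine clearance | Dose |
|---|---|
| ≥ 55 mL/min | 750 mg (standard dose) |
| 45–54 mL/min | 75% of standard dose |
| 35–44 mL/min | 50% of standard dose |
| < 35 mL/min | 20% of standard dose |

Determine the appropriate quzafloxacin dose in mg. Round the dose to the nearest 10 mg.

CrCl = (140 − 30) × 48.3 / (72 × 1.5) = 5313.0 / 108.00 ≈ 49.2 mL/min
CrCl ≈ 49 mL/min → bracket 45–54 mL/min.
75% of 750 mg = 562.5 mg → 560 mg

560 mg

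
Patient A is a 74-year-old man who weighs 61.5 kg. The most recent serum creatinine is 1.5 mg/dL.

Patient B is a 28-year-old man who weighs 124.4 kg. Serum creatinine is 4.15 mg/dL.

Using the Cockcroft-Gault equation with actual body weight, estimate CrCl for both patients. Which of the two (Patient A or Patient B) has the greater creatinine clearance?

Patient B

Patient A: CrCl = (140 − 74) × 61.5 / (72 × 1.5) = 4059.0 / 108.00 ≈ 37.6 mL/min
Patient B: CrCl = (140 − 28) × 124.4 / (72 × 4.15) = 13932.8 / 298.80 ≈ 46.6 mL/min
37.6 vs 46.6 mL/min → Patient B is higher.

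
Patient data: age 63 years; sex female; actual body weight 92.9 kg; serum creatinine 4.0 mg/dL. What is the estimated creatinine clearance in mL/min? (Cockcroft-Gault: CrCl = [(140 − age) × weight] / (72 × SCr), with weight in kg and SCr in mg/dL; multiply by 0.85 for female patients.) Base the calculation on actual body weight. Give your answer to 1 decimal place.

21.1 mL/min

CrCl = (140 − 63) × 92.9 / (72 × 4) × 0.85 = 7153.3 / 288.00 × 0.85 ≈ 21.1 mL/min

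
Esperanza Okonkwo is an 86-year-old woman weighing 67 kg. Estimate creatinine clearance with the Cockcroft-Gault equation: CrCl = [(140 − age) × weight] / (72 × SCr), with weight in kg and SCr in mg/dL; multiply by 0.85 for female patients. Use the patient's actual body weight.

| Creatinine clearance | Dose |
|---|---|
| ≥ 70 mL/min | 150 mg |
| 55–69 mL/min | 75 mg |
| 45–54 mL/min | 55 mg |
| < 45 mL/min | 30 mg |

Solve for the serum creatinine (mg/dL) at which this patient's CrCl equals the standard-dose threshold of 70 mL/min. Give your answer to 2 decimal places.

0.61 mg/dL

Standard dose requires CrCl ≥ 70 mL/min.
Set (140 − 86) × 67 × 0.85 / (72 × SCr) = 70
SCr = (140 − 86) × 67 × 0.85 / (72 × 70) = 0.610 mg/dL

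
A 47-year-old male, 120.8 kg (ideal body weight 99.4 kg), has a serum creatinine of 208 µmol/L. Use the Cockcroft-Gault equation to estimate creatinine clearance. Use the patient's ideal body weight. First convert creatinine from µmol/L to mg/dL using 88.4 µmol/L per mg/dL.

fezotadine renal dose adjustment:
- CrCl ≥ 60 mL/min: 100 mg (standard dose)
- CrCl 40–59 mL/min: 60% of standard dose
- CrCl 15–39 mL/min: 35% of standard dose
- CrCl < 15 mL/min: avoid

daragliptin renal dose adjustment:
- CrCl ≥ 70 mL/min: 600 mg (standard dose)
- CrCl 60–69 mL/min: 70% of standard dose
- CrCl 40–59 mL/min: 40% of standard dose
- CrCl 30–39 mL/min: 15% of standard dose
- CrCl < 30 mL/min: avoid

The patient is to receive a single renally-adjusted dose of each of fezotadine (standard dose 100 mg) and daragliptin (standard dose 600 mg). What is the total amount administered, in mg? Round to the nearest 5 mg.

SCr = 208 / 88.4 = 2.353 mg/dL
CrCl = (140 − 47) × 99.4 / (72 × 2.353) = 9244.2 / 169.42 ≈ 54.6 mL/min
CrCl ≈ 55 mL/min.
fezotadine: 40–59 mL/min → 60% of 100 mg = 60 mg.
daragliptin: 40–59 mL/min → 40% of 600 mg = 240 mg.
Total = 60 + 240 = 300 mg.

300 mg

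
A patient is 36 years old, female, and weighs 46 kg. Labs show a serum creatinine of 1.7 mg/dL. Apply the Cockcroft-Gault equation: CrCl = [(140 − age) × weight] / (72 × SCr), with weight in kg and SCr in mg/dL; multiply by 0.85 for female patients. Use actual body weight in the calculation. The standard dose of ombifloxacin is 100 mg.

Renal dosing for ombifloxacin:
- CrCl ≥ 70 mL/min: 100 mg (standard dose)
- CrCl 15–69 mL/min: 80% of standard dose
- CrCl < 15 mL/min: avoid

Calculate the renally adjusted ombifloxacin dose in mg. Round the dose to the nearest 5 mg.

CrCl = (140 − 36) × 46 / (72 × 1.7) × 0.85 = 4784.0 / 122.40 × 0.85 ≈ 33.2 mL/min
CrCl ≈ 33 mL/min → bracket 15–69 mL/min.
80% of 100 mg = 80 mg

80 mg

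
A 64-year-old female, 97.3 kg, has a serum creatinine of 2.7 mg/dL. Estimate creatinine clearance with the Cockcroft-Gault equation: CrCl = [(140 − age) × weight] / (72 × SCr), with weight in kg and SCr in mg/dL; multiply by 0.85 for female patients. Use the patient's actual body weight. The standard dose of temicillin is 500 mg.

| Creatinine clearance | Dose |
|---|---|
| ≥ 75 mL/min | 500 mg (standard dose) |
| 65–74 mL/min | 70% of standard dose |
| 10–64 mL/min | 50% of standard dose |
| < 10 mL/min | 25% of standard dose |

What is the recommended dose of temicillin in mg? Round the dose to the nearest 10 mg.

250 mg

CrCl = (140 − 64) × 97.3 / (72 × 2.7) × 0.85 = 7394.8 / 194.40 × 0.85 ≈ 32.3 mL/min
CrCl ≈ 32 mL/min → bracket 10–64 mL/min.
50% of 500 mg = 250 mg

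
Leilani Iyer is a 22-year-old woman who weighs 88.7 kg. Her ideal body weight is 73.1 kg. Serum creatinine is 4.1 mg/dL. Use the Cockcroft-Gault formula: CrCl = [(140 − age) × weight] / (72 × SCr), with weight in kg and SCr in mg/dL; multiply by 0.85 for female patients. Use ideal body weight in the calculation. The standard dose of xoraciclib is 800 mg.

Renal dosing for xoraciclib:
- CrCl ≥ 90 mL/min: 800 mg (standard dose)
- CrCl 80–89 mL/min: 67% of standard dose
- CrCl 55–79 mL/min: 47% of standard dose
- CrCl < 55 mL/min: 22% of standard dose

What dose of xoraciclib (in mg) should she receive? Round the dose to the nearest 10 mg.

CrCl = (140 − 22) × 73.1 / (72 × 4.1) × 0.85 = 8625.8 / 295.20 × 0.85 ≈ 24.8 mL/min
CrCl ≈ 25 mL/min → bracket < 55 mL/min.
22% of 800 mg = 176 mg → 180 mg

180 mg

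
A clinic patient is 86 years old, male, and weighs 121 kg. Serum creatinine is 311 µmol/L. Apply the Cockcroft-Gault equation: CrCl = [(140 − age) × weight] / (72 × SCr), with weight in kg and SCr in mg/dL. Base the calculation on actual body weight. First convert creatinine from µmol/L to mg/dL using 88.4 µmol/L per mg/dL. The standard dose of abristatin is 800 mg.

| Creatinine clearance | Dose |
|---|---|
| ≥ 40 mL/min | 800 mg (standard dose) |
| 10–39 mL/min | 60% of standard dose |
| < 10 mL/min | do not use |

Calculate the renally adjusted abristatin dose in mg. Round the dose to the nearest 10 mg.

SCr = 311 / 88.4 = 3.518 mg/dL
CrCl = (140 − 86) × 121 / (72 × 3.518) = 6534.0 / 253.30 ≈ 25.8 mL/min
CrCl ≈ 26 mL/min → bracket 10–39 mL/min.
60% of 800 mg = 480 mg

480 mg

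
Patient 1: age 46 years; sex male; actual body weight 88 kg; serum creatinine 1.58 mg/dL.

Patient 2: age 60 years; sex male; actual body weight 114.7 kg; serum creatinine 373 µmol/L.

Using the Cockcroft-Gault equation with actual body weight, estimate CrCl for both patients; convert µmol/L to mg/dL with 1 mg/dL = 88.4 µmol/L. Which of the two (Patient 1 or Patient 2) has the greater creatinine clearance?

Patient 1

Patient 1: CrCl = (140 − 46) × 88 / (72 × 1.58) = 8272.0 / 113.76 ≈ 72.7 mL/min
Patient 2: SCr = 373 / 88.4 = 4.219 mg/dL
Patient 2: CrCl = (140 − 60) × 114.7 / (72 × 4.219) = 9176.0 / 303.77 ≈ 30.2 mL/min
72.7 vs 30.2 mL/min → Patient 1 is higher.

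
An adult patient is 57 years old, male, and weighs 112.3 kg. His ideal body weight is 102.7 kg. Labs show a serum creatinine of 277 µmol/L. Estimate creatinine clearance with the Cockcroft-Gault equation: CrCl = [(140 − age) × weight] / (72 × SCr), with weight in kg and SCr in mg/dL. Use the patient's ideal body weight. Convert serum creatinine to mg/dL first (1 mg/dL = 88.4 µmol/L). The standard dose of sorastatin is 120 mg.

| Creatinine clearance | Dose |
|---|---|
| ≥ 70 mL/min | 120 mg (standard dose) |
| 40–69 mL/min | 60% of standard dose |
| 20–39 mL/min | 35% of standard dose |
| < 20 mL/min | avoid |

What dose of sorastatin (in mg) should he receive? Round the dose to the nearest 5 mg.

SCr = 277 / 88.4 = 3.133 mg/dL
CrCl = (140 − 57) × 102.7 / (72 × 3.133) = 8524.1 / 225.58 ≈ 37.8 mL/min
CrCl ≈ 38 mL/min → bracket 20–39 mL/min.
35% of 120 mg = 42 mg → 40 mg

40 mg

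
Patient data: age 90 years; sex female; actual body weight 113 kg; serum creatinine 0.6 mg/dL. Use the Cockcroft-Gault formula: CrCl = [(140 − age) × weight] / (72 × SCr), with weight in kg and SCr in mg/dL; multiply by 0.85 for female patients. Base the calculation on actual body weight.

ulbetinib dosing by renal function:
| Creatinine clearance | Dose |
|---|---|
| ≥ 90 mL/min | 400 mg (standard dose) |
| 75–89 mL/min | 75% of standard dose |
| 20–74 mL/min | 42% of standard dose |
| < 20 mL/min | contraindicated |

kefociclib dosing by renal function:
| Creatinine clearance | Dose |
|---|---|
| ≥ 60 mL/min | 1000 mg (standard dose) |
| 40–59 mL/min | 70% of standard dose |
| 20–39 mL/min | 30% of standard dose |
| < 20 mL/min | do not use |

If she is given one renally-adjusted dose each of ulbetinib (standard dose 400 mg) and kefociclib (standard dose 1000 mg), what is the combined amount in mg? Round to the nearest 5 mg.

1400 mg

CrCl = (140 − 90) × 113 / (72 × 0.6) × 0.85 = 5650.0 / 43.20 × 0.85 ≈ 111.2 mL/min
CrCl ≈ 111 mL/min.
ulbetinib: ≥ 90 mL/min → 100% of 400 mg = 400 mg.
kefociclib: ≥ 60 mL/min → 100% of 1000 mg = 1000 mg.
Total = 400 + 1000 = 1400 mg.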